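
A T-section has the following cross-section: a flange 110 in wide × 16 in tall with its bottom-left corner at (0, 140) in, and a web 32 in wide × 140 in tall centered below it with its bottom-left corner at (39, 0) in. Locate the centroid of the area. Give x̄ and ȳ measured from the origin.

x̄ = 55.00 in, ȳ = 92.00 in

web: A = 32 × 140 = 4480.00, centroid at (55.00, 70.00).
flange: A = 110 × 16 = 1760.00, centroid at (55.00, 148.00).
ΣA = 6240.00 in²
ΣAx̄ = (4480.00)(55.00) + (1760.00)(55.00) = 343200.00 in³
ΣAȳ = (4480.00)(70.00) + (1760.00)(148.00) = 574080.00 in³
x̄ = 343200.00 / 6240.00 = 55.00 in
ȳ = 574080.00 / 6240.00 = 92.00 in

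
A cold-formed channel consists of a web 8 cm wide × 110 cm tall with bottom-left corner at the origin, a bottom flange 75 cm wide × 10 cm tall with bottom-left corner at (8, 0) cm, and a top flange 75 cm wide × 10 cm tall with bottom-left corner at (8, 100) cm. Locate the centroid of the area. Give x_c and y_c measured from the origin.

x_c = 30.16 cm, y_c = 55.00 cm

web: A = 8 × 110 = 880.00, centroid at (4.00, 55.00).
bottom flange: A = 75 × 10 = 750.00, centroid at (45.50, 5.00).
top flange: A = 75 × 10 = 750.00, centroid at (45.50, 105.00).
ΣA = 2380.00 cm², ΣAx_c = 71770.00 cm³, ΣAy_c = 130900.00 cm³.
x_c = 71770.00/2380.00 = 30.16 cm; y_c = 130900.00/2380.00 = 55.00 cm.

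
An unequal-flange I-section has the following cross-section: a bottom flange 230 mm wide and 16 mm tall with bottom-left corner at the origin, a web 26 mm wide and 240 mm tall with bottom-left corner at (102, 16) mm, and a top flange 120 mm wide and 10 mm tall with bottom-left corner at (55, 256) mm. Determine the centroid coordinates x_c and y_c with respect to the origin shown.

Part | A | x̄ᵢ | ȳᵢ | A·x̄ᵢ | A·ȳᵢ
bottom flange | 3680.00 | 115.00 | 8.00 | 423200.00 | 29440.00
web | 6240.00 | 115.00 | 136.00 | 717600.00 | 848640.00
top flange | 1200.00 | 115.00 | 261.00 | 138000.00 | 313200.00
Σ | 11120.00 |  |  | 1278800.00 | 1191280.00
x_c = 1278800.00 / 11120.00 = 115.00 mm
y_c = 1191280.00 / 11120.00 = 107.13 mm

x_c = 115.00 mm, y_c = 107.13 mm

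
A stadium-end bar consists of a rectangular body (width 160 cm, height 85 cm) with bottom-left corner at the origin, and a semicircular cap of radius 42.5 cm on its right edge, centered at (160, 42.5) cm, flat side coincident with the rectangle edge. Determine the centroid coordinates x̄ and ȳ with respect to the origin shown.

rectangular body: A = 160 × 85 = 13600.00, centroid at (80.00, 42.50).
semicircular end: A = ½π·42.5² = 2837.25, centroid at (178.04, 42.50).
ΣA = 16437.25 cm², ΣAx̄ = 1593137.22 cm³, ΣAȳ = 698583.16 cm³.
x̄ = 1593137.22/16437.25 = 96.92 cm; ȳ = 698583.16/16437.25 = 42.50 cm.

x̄ = 96.92 cm, ȳ = 42.50 cm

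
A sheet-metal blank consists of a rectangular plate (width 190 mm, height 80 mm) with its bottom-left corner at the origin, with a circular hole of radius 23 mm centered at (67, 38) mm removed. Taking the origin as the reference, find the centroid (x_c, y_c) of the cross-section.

x_c = 98.44 mm, y_c = 40.25 mm

plate: A = 190 × 80 = 15200.00, centroid at (95.00, 40.00).
hole: A = −π·23² = -1661.90, centroid at (67.00, 38.00).
ΣA = 13538.10 mm²
ΣAx_c = (15200.00)(95.00) + (-1661.90)(67.00) = 1332652.53 mm³
ΣAy_c = (15200.00)(40.00) + (-1661.90)(38.00) = 544847.70 mm³
x_c = 1332652.53 / 13538.10 = 98.44 mm
y_c = 544847.70 / 13538.10 = 40.25 mm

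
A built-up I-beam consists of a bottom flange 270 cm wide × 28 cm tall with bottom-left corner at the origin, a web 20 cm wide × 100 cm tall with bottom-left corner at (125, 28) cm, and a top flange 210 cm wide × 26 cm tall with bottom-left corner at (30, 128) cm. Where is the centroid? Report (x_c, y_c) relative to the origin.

bottom flange: A = 270 × 28 = 7560.00, centroid at (135.00, 14.00).
web: A = 20 × 100 = 2000.00, centroid at (135.00, 78.00).
top flange: A = 210 × 26 = 5460.00, centroid at (135.00, 141.00).
ΣA = 15020.00 cm²
ΣAx_c = (7560.00)(135.00) + (2000.00)(135.00) + (5460.00)(135.00) = 2027700.00 cm³
ΣAy_c = (7560.00)(14.00) + (2000.00)(78.00) + (5460.00)(141.00) = 1031700.00 cm³
x_c = 2027700.00 / 15020.00 = 135.00 cm
y_c = 1031700.00 / 15020.00 = 68.69 cm

x_c = 135.00 cm, y_c = 68.69 cm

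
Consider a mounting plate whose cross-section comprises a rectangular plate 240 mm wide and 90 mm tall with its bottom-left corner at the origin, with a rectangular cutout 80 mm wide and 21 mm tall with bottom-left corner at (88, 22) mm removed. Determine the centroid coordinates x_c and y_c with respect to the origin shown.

plate: A = 240 × 90 = 21600.00, centroid at (120.00, 45.00).
hole: A = −(80 × 21) = -1680.00, centroid at (128.00, 32.50).
ΣA = 19920.00 mm², ΣAx_c = 2376960.00 mm³, ΣAy_c = 917400.00 mm³.
x_c = 2376960.00/19920.00 = 119.33 mm; y_c = 917400.00/19920.00 = 46.05 mm.

x_c = 119.33 mm, y_c = 46.05 mm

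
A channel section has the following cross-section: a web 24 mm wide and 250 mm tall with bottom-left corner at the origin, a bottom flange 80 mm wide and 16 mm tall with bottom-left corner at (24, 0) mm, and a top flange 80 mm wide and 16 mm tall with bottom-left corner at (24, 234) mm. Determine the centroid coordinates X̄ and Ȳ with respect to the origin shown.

web: A = 24 × 250 = 6000.00, centroid at (12.00, 125.00).
bottom flange: A = 80 × 16 = 1280.00, centroid at (64.00, 8.00).
top flange: A = 80 × 16 = 1280.00, centroid at (64.00, 242.00).
ΣA = 8560.00 mm²
ΣAX̄ = (6000.00)(12.00) + (1280.00)(64.00) + (1280.00)(64.00) = 235840.00 mm³
ΣAȲ = (6000.00)(125.00) + (1280.00)(8.00) + (1280.00)(242.00) = 1070000.00 mm³
X̄ = 235840.00 / 8560.00 = 27.55 mm
Ȳ = 1070000.00 / 8560.00 = 125.00 mm

X̄ = 27.55 mm, Ȳ = 125.00 mm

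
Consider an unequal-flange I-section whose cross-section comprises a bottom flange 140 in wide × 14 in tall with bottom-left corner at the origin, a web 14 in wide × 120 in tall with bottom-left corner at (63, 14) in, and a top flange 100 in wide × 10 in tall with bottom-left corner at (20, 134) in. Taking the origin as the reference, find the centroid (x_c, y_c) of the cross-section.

x_c = 70.00 in, y_c = 59.71 in

Part | A | x̄ᵢ | ȳᵢ | A·x̄ᵢ | A·ȳᵢ
bottom flange | 1960.00 | 70.00 | 7.00 | 137200.00 | 13720.00
web | 1680.00 | 70.00 | 74.00 | 117600.00 | 124320.00
top flange | 1000.00 | 70.00 | 139.00 | 70000.00 | 139000.00
Σ | 4640.00 |  |  | 324800.00 | 277040.00
x_c = 324800.00 / 4640.00 = 70.00 in
y_c = 277040.00 / 4640.00 = 59.71 in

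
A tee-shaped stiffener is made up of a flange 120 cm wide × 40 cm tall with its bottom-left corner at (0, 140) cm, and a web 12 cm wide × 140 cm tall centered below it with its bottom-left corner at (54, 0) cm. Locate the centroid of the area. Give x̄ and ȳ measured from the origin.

x̄ = 60.00 cm, ȳ = 136.67 cm

web: A = 12 × 140 = 1680.00, centroid at (60.00, 70.00).
flange: A = 120 × 40 = 4800.00, centroid at (60.00, 160.00).
ΣA = 6480.00 cm², ΣAx̄ = 388800.00 cm³, ΣAȳ = 885600.00 cm³.
x̄ = 388800.00/6480.00 = 60.00 cm; ȳ = 885600.00/6480.00 = 136.67 cm.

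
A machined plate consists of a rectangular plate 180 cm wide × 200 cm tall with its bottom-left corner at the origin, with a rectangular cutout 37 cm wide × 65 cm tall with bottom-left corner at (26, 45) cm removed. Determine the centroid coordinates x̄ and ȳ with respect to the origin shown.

x̄ = 93.26 cm, ȳ = 101.61 cm

Part | A | x̄ᵢ | ȳᵢ | A·x̄ᵢ | A·ȳᵢ
plate | 36000.00 | 90.00 | 100.00 | 3240000.00 | 3600000.00
hole | -2405.00 | 44.50 | 77.50 | -107022.50 | -186387.50
Σ | 33595.00 |  |  | 3132977.50 | 3413612.50
x̄ = 3132977.50 / 33595.00 = 93.26 cm
ȳ = 3413612.50 / 33595.00 = 101.61 cm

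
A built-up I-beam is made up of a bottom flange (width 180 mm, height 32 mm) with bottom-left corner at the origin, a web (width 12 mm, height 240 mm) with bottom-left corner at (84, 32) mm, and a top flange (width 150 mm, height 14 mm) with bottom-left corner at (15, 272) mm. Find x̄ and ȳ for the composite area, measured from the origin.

x̄ = 90.00 mm, ȳ = 103.89 mm

bottom flange: A = 180 × 32 = 5760.00, centroid at (90.00, 16.00).
web: A = 12 × 240 = 2880.00, centroid at (90.00, 152.00).
top flange: A = 150 × 14 = 2100.00, centroid at (90.00, 279.00).
ΣA = 10740.00 mm², ΣAx̄ = 966600.00 mm³, ΣAȳ = 1115820.00 mm³.
x̄ = 966600.00/10740.00 = 90.00 mm; ȳ = 1115820.00/10740.00 = 103.89 mm.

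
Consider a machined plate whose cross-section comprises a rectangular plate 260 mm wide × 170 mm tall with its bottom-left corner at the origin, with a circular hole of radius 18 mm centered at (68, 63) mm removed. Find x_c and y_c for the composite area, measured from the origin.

Part | A | x̄ᵢ | ȳᵢ | A·x̄ᵢ | A·ȳᵢ
plate | 44200.00 | 130.00 | 85.00 | 5746000.00 | 3757000.00
hole | -1017.88 | 68.00 | 63.00 | -69215.57 | -64126.19
Σ | 43182.12 |  |  | 5676784.43 | 3692873.81
x_c = 5676784.43 / 43182.12 = 131.46 mm
y_c = 3692873.81 / 43182.12 = 85.52 mm

x_c = 131.46 mm, y_c = 85.52 mm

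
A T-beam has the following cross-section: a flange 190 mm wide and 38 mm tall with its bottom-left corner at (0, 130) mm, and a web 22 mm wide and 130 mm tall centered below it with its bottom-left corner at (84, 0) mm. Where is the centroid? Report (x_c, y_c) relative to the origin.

web: A = 22 × 130 = 2860.00, centroid at (95.00, 65.00).
flange: A = 190 × 38 = 7220.00, centroid at (95.00, 149.00).
ΣA = 10080.00 mm², ΣAx_c = 957600.00 mm³, ΣAy_c = 1261680.00 mm³.
x_c = 957600.00/10080.00 = 95.00 mm; y_c = 1261680.00/10080.00 = 125.17 mm.

x_c = 95.00 mm, y_c = 125.17 mm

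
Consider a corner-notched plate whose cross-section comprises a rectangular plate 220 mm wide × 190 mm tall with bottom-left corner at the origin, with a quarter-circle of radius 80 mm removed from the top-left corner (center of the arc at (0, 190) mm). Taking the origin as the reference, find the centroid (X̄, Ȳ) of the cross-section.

plate: A = 220 × 190 = 41800.00, centroid at (110.00, 95.00).
removed quarter-circle: A = −¼π·80² = -5026.55, centroid at (33.95, 156.05).
ΣA = 36773.45 mm², ΣAX̄ = 4427333.33 mm³, ΣAȲ = 3186622.50 mm³.
X̄ = 4427333.33/36773.45 = 120.39 mm; Ȳ = 3186622.50/36773.45 = 86.66 mm.

X̄ = 120.39 mm, Ȳ = 86.66 mm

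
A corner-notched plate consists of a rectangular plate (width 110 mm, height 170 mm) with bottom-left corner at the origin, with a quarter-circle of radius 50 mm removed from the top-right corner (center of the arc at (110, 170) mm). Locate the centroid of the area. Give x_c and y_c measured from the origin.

plate: A = 110 × 170 = 18700.00, centroid at (55.00, 85.00).
removed quarter-circle: A = −¼π·50² = -1963.50, centroid at (88.78, 148.78).
ΣA = 16736.50 mm², ΣAx_c = 854182.17 mm³, ΣAy_c = 1297372.45 mm³.
x_c = 854182.17/16736.50 = 51.04 mm; y_c = 1297372.45/16736.50 = 77.52 mm.

x_c = 51.04 mm, y_c = 77.52 mm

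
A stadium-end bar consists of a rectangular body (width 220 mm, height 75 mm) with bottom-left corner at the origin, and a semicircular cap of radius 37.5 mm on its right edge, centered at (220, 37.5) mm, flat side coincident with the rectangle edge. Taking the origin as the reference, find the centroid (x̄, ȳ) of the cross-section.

Part | A | x̄ᵢ | ȳᵢ | A·x̄ᵢ | A·ȳᵢ
rectangular body | 16500.00 | 110.00 | 37.50 | 1815000.00 | 618750.00
semicircular end | 2208.93 | 235.92 | 37.50 | 521121.36 | 82834.96
Σ | 18708.93 |  |  | 2336121.36 | 701584.96
x̄ = 2336121.36 / 18708.93 = 124.87 mm
ȳ = 701584.96 / 18708.93 = 37.50 mm

x̄ = 124.87 mm, ȳ = 37.50 mm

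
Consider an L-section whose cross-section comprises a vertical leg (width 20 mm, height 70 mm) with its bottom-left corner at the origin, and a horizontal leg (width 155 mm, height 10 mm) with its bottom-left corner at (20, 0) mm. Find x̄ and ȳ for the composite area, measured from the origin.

vertical leg: A = 20 × 70 = 1400.00, centroid at (10.00, 35.00).
horizontal leg: A = 155 × 10 = 1550.00, centroid at (97.50, 5.00).
ΣA = 2950.00 mm²
ΣAx̄ = (1400.00)(10.00) + (1550.00)(97.50) = 165125.00 mm³
ΣAȳ = (1400.00)(35.00) + (1550.00)(5.00) = 56750.00 mm³
x̄ = 165125.00 / 2950.00 = 55.97 mm
ȳ = 56750.00 / 2950.00 = 19.24 mm

x̄ = 55.97 mm, ȳ = 19.24 mm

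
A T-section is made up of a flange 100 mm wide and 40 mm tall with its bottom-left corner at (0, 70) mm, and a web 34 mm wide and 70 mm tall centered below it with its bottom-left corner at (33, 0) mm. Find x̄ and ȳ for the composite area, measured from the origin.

x̄ = 50.00 mm, ȳ = 69.48 mm

web: A = 34 × 70 = 2380.00, centroid at (50.00, 35.00).
flange: A = 100 × 40 = 4000.00, centroid at (50.00, 90.00).
ΣA = 6380.00 mm²
ΣAx̄ = (2380.00)(50.00) + (4000.00)(50.00) = 319000.00 mm³
ΣAȳ = (2380.00)(35.00) + (4000.00)(90.00) = 443300.00 mm³
x̄ = 319000.00 / 6380.00 = 50.00 mm
ȳ = 443300.00 / 6380.00 = 69.48 mm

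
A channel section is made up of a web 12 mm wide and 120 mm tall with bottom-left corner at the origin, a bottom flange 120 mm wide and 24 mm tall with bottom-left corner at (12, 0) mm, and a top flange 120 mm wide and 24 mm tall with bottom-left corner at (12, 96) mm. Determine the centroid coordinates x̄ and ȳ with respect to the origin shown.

web: A = 12 × 120 = 1440.00, centroid at (6.00, 60.00).
bottom flange: A = 120 × 24 = 2880.00, centroid at (72.00, 12.00).
top flange: A = 120 × 24 = 2880.00, centroid at (72.00, 108.00).
ΣA = 7200.00 mm²
ΣAx̄ = (1440.00)(6.00) + (2880.00)(72.00) + (2880.00)(72.00) = 423360.00 mm³
ΣAȳ = (1440.00)(60.00) + (2880.00)(12.00) + (2880.00)(108.00) = 432000.00 mm³
x̄ = 423360.00 / 7200.00 = 58.80 mm
ȳ = 432000.00 / 7200.00 = 60.00 mm

x̄ = 58.80 mm, ȳ = 60.00 mm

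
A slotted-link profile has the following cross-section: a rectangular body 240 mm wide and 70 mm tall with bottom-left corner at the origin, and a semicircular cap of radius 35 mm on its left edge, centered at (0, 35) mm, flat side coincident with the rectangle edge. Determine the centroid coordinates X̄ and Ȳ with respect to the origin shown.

rectangular body: A = 240 × 70 = 16800.00, centroid at (120.00, 35.00).
semicircular end: A = ½π·35² = 1924.23, centroid at (-14.85, 35.00).
ΣA = 18724.23 mm², ΣAX̄ = 1987416.67 mm³, ΣAȲ = 655347.89 mm³.
X̄ = 1987416.67/18724.23 = 106.14 mm; Ȳ = 655347.89/18724.23 = 35.00 mm.

X̄ = 106.14 mm, Ȳ = 35.00 mm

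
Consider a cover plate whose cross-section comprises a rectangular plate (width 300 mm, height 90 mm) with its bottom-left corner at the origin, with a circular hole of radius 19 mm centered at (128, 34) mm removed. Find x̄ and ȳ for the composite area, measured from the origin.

x̄ = 150.96 mm, ȳ = 45.48 mm

plate: A = 300 × 90 = 27000.00, centroid at (150.00, 45.00).
hole: A = −π·19² = -1134.11, centroid at (128.00, 34.00).
ΣA = 25865.89 mm², ΣAx̄ = 3904833.29 mm³, ΣAȳ = 1176440.09 mm³.
x̄ = 3904833.29/25865.89 = 150.96 mm; ȳ = 1176440.09/25865.89 = 45.48 mm.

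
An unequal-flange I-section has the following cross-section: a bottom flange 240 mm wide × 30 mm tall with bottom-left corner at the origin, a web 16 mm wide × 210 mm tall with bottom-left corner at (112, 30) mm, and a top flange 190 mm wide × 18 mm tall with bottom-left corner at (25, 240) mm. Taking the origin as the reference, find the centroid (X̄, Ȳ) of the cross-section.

bottom flange: A = 240 × 30 = 7200.00, centroid at (120.00, 15.00).
web: A = 16 × 210 = 3360.00, centroid at (120.00, 135.00).
top flange: A = 190 × 18 = 3420.00, centroid at (120.00, 249.00).
ΣA = 13980.00 mm², ΣAX̄ = 1677600.00 mm³, ΣAȲ = 1413180.00 mm³.
X̄ = 1677600.00/13980.00 = 120.00 mm; Ȳ = 1413180.00/13980.00 = 101.09 mm.

X̄ = 120.00 mm, Ȳ = 101.09 mm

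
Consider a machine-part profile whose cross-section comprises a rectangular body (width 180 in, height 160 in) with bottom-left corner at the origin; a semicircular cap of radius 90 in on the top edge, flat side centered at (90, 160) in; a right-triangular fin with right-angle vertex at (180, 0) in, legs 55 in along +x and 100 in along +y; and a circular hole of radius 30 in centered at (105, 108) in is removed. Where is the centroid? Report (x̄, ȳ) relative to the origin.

x̄ = 96.16 in, ȳ = 111.28 in

Part | A | x̄ᵢ | ȳᵢ | A·x̄ᵢ | A·ȳᵢ
rectangular body | 28800.00 | 90.00 | 80.00 | 2592000.00 | 2304000.00
semicircular top | 12723.45 | 90.00 | 198.20 | 1145110.52 | 2521752.04
triangular fin | 2750.00 | 198.33 | 33.33 | 545416.67 | 91666.67
hole | -2827.43 | 105.00 | 108.00 | -296880.51 | -305362.81
Σ | 41446.02 |  |  | 3985646.68 | 4612055.90
x̄ = 3985646.68 / 41446.02 = 96.16 in
ȳ = 4612055.90 / 41446.02 = 111.28 in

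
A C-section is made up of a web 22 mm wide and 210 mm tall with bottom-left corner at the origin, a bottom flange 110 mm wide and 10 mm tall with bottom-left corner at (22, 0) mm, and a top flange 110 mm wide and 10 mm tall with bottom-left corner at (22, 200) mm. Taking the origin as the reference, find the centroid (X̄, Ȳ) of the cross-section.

web: A = 22 × 210 = 4620.00, centroid at (11.00, 105.00).
bottom flange: A = 110 × 10 = 1100.00, centroid at (77.00, 5.00).
top flange: A = 110 × 10 = 1100.00, centroid at (77.00, 205.00).
ΣA = 6820.00 mm²
ΣAX̄ = (4620.00)(11.00) + (1100.00)(77.00) + (1100.00)(77.00) = 220220.00 mm³
ΣAȲ = (4620.00)(105.00) + (1100.00)(5.00) + (1100.00)(205.00) = 716100.00 mm³
X̄ = 220220.00 / 6820.00 = 32.29 mm
Ȳ = 716100.00 / 6820.00 = 105.00 mm

X̄ = 32.29 mm, Ȳ = 105.00 mm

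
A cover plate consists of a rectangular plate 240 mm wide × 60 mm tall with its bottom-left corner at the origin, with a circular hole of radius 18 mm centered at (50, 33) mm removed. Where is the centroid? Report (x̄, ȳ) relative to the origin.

x̄ = 125.32 mm, ȳ = 29.77 mm

Part | A | x̄ᵢ | ȳᵢ | A·x̄ᵢ | A·ȳᵢ
plate | 14400.00 | 120.00 | 30.00 | 1728000.00 | 432000.00
hole | -1017.88 | 50.00 | 33.00 | -50893.80 | -33589.91
Σ | 13382.12 |  |  | 1677106.20 | 398410.09
x̄ = 1677106.20 / 13382.12 = 125.32 mm
ȳ = 398410.09 / 13382.12 = 29.77 mm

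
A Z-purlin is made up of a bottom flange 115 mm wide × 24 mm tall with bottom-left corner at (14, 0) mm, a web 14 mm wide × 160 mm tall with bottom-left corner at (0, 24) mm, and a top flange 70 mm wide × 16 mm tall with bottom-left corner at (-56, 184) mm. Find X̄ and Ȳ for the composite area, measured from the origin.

X̄ = 30.96 mm, Ȳ = 78.61 mm

bottom flange: A = 115 × 24 = 2760.00, centroid at (71.50, 12.00).
web: A = 14 × 160 = 2240.00, centroid at (7.00, 104.00).
top flange: A = 70 × 16 = 1120.00, centroid at (-21.00, 192.00).
ΣA = 6120.00 mm²
ΣAX̄ = (2760.00)(71.50) + (2240.00)(7.00) + (1120.00)(-21.00) = 189500.00 mm³
ΣAȲ = (2760.00)(12.00) + (2240.00)(104.00) + (1120.00)(192.00) = 481120.00 mm³
X̄ = 189500.00 / 6120.00 = 30.96 mm
Ȳ = 481120.00 / 6120.00 = 78.61 mm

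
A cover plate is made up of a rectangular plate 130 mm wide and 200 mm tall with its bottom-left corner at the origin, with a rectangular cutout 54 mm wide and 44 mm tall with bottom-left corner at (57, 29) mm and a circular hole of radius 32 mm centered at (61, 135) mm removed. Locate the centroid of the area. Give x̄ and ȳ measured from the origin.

x̄ = 63.42 mm, ȳ = 100.19 mm

plate: A = 130 × 200 = 26000.00, centroid at (65.00, 100.00).
hole 1: A = −(54 × 44) = -2376.00, centroid at (84.00, 51.00).
hole 2: A = −π·32² = -3216.99, centroid at (61.00, 135.00).
ΣA = 20407.01 mm²
ΣAx̄ = (26000.00)(65.00) + (-2376.00)(84.00) + (-3216.99)(61.00) = 1294179.56 mm³
ΣAȳ = (26000.00)(100.00) + (-2376.00)(51.00) + (-3216.99)(135.00) = 2044530.23 mm³
x̄ = 1294179.56 / 20407.01 = 63.42 mm
ȳ = 2044530.23 / 20407.01 = 100.19 mm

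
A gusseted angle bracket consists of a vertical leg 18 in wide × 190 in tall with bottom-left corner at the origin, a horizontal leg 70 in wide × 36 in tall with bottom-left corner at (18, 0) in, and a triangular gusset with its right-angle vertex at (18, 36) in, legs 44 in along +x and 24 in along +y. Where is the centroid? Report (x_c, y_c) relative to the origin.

x_c = 28.07 in, y_c = 60.84 in

Part | A | x̄ᵢ | ȳᵢ | A·x̄ᵢ | A·ȳᵢ
vertical leg | 3420.00 | 9.00 | 95.00 | 30780.00 | 324900.00
horizontal leg | 2520.00 | 53.00 | 18.00 | 133560.00 | 45360.00
gusset | 528.00 | 32.67 | 44.00 | 17248.00 | 23232.00
Σ | 6468.00 |  |  | 181588.00 | 393492.00
x_c = 181588.00 / 6468.00 = 28.07 in
y_c = 393492.00 / 6468.00 = 60.84 in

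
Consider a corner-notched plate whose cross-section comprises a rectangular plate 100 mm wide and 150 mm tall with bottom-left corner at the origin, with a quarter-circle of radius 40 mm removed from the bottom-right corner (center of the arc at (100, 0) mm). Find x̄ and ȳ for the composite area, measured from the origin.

Part | A | x̄ᵢ | ȳᵢ | A·x̄ᵢ | A·ȳᵢ
plate | 15000.00 | 50.00 | 75.00 | 750000.00 | 1125000.00
removed quarter-circle | -1256.64 | 83.02 | 16.98 | -104330.37 | -21333.33
Σ | 13743.36 |  |  | 645669.63 | 1103666.67
x̄ = 645669.63 / 13743.36 = 46.98 mm
ȳ = 1103666.67 / 13743.36 = 80.31 mm

x̄ = 46.98 mm, ȳ = 80.31 mm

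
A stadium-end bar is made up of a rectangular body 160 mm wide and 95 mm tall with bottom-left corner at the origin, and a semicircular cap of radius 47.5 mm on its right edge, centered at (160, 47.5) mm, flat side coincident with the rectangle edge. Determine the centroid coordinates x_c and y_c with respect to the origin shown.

rectangular body: A = 160 × 95 = 15200.00, centroid at (80.00, 47.50).
semicircular end: A = ½π·47.5² = 3544.11, centroid at (180.16, 47.50).
ΣA = 18744.11 mm², ΣAx_c = 1854505.39 mm³, ΣAy_c = 890345.19 mm³.
x_c = 1854505.39/18744.11 = 98.94 mm; y_c = 890345.19/18744.11 = 47.50 mm.

x_c = 98.94 mm, y_c = 47.50 mm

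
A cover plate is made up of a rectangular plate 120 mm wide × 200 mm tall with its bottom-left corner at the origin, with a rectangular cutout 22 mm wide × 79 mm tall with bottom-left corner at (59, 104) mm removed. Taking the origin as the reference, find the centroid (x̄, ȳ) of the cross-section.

Part | A | x̄ᵢ | ȳᵢ | A·x̄ᵢ | A·ȳᵢ
plate | 24000.00 | 60.00 | 100.00 | 1440000.00 | 2400000.00
hole | -1738.00 | 70.00 | 143.50 | -121660.00 | -249403.00
Σ | 22262.00 |  |  | 1318340.00 | 2150597.00
x̄ = 1318340.00 / 22262.00 = 59.22 mm
ȳ = 2150597.00 / 22262.00 = 96.60 mm

x̄ = 59.22 mm, ȳ = 96.60 mm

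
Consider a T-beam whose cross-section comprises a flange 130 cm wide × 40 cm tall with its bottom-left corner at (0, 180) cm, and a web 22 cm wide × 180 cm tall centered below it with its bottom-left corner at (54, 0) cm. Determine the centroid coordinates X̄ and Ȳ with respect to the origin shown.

X̄ = 65.00 cm, Ȳ = 152.45 cm

web: A = 22 × 180 = 3960.00, centroid at (65.00, 90.00).
flange: A = 130 × 40 = 5200.00, centroid at (65.00, 200.00).
ΣA = 9160.00 cm²
ΣAX̄ = (3960.00)(65.00) + (5200.00)(65.00) = 595400.00 cm³
ΣAȲ = (3960.00)(90.00) + (5200.00)(200.00) = 1396400.00 cm³
X̄ = 595400.00 / 9160.00 = 65.00 cm
Ȳ = 1396400.00 / 9160.00 = 152.45 cm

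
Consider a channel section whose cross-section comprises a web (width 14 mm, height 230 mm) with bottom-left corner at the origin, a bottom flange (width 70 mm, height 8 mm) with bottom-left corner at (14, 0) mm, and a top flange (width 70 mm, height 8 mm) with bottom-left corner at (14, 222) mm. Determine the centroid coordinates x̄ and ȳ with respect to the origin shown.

web: A = 14 × 230 = 3220.00, centroid at (7.00, 115.00).
bottom flange: A = 70 × 8 = 560.00, centroid at (49.00, 4.00).
top flange: A = 70 × 8 = 560.00, centroid at (49.00, 226.00).
ΣA = 4340.00 mm²
ΣAx̄ = (3220.00)(7.00) + (560.00)(49.00) + (560.00)(49.00) = 77420.00 mm³
ΣAȳ = (3220.00)(115.00) + (560.00)(4.00) + (560.00)(226.00) = 499100.00 mm³
x̄ = 77420.00 / 4340.00 = 17.84 mm
ȳ = 499100.00 / 4340.00 = 115.00 mm

x̄ = 17.84 mm, ȳ = 115.00 mm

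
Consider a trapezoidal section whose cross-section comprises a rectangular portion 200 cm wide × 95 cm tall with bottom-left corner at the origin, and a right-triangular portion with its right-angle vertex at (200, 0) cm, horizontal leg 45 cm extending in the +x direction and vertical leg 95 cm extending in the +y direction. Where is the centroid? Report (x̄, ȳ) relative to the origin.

x̄ = 111.63 cm, ȳ = 45.90 cm

rectangular portion: A = 200 × 95 = 19000.00, centroid at (100.00, 47.50).
triangular portion: A = ½·45·95 = 2137.50, centroid at (215.00, 31.67).
ΣA = 21137.50 cm²
ΣAx̄ = (19000.00)(100.00) + (2137.50)(215.00) = 2359562.50 cm³
ΣAȳ = (19000.00)(47.50) + (2137.50)(31.67) = 970187.50 cm³
x̄ = 2359562.50 / 21137.50 = 111.63 cm
ȳ = 970187.50 / 21137.50 = 45.90 cm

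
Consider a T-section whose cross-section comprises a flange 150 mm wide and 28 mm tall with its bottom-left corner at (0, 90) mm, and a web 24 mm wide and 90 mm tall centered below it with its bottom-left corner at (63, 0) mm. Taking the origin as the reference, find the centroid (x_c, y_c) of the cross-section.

x_c = 75.00 mm, y_c = 83.96 mm

web: A = 24 × 90 = 2160.00, centroid at (75.00, 45.00).
flange: A = 150 × 28 = 4200.00, centroid at (75.00, 104.00).
ΣA = 6360.00 mm²
ΣAx_c = (2160.00)(75.00) + (4200.00)(75.00) = 477000.00 mm³
ΣAy_c = (2160.00)(45.00) + (4200.00)(104.00) = 534000.00 mm³
x_c = 477000.00 / 6360.00 = 75.00 mm
y_c = 534000.00 / 6360.00 = 83.96 mm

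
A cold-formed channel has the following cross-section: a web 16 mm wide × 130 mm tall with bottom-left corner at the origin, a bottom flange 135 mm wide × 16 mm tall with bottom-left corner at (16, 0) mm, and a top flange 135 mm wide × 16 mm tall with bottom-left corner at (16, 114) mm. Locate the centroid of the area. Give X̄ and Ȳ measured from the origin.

X̄ = 58.96 mm, Ȳ = 65.00 mm

Part | A | x̄ᵢ | ȳᵢ | A·x̄ᵢ | A·ȳᵢ
web | 2080.00 | 8.00 | 65.00 | 16640.00 | 135200.00
bottom flange | 2160.00 | 83.50 | 8.00 | 180360.00 | 17280.00
top flange | 2160.00 | 83.50 | 122.00 | 180360.00 | 263520.00
Σ | 6400.00 |  |  | 377360.00 | 416000.00
X̄ = 377360.00 / 6400.00 = 58.96 mm
Ȳ = 416000.00 / 6400.00 = 65.00 mm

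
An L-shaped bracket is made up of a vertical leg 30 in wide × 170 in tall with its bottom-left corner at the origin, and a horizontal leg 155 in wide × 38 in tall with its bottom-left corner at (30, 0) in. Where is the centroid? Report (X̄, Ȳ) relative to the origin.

X̄ = 64.57 in, Ȳ = 49.63 in

Part | A | x̄ᵢ | ȳᵢ | A·x̄ᵢ | A·ȳᵢ
vertical leg | 5100.00 | 15.00 | 85.00 | 76500.00 | 433500.00
horizontal leg | 5890.00 | 107.50 | 19.00 | 633175.00 | 111910.00
Σ | 10990.00 |  |  | 709675.00 | 545410.00
X̄ = 709675.00 / 10990.00 = 64.57 in
Ȳ = 545410.00 / 10990.00 = 49.63 in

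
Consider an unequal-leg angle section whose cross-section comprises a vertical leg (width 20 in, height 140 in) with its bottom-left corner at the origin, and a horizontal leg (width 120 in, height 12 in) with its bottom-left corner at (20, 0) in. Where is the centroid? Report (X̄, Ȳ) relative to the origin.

X̄ = 33.77 in, Ȳ = 48.26 in

vertical leg: A = 20 × 140 = 2800.00, centroid at (10.00, 70.00).
horizontal leg: A = 120 × 12 = 1440.00, centroid at (80.00, 6.00).
ΣA = 4240.00 in²
ΣAX̄ = (2800.00)(10.00) + (1440.00)(80.00) = 143200.00 in³
ΣAȲ = (2800.00)(70.00) + (1440.00)(6.00) = 204640.00 in³
X̄ = 143200.00 / 4240.00 = 33.77 in
Ȳ = 204640.00 / 4240.00 = 48.26 in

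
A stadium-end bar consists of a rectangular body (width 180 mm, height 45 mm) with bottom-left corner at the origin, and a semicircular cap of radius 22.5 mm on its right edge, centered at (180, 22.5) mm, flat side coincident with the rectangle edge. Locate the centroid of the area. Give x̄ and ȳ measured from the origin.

x̄ = 98.90 mm, ȳ = 22.50 mm

rectangular body: A = 180 × 45 = 8100.00, centroid at (90.00, 22.50).
semicircular end: A = ½π·22.5² = 795.22, centroid at (189.55, 22.50).
ΣA = 8895.22 mm²
ΣAx̄ = (8100.00)(90.00) + (795.22)(189.55) = 879732.57 mm³
ΣAȳ = (8100.00)(22.50) + (795.22)(22.50) = 200142.35 mm³
x̄ = 879732.57 / 8895.22 = 98.90 mm
ȳ = 200142.35 / 8895.22 = 22.50 mm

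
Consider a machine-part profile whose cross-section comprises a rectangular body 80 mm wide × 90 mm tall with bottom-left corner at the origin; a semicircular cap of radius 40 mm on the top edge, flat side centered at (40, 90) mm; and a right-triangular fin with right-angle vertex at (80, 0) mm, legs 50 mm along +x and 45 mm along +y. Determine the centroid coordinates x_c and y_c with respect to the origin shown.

x_c = 45.88 mm, y_c = 56.26 mm

rectangular body: A = 80 × 90 = 7200.00, centroid at (40.00, 45.00).
semicircular top: A = ½π·40² = 2513.27, centroid at (40.00, 106.98).
triangular fin: A = ½·50·45 = 1125.00, centroid at (96.67, 15.00).
ΣA = 10838.27 mm², ΣAx_c = 497280.96 mm³, ΣAy_c = 609736.34 mm³.
x_c = 497280.96/10838.27 = 45.88 mm; y_c = 609736.34/10838.27 = 56.26 mm.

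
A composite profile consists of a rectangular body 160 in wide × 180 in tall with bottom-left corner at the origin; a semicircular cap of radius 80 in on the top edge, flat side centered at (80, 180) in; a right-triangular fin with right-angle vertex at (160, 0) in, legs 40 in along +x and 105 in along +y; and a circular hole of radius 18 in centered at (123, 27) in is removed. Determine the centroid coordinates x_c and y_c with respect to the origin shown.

rectangular body: A = 160 × 180 = 28800.00, centroid at (80.00, 90.00).
semicircular top: A = ½π·80² = 10053.10, centroid at (80.00, 213.95).
triangular fin: A = ½·40·105 = 2100.00, centroid at (173.33, 35.00).
hole: A = −π·18² = -1017.88, centroid at (123.00, 27.00).
ΣA = 39935.22 in²
ΣAx_c = (28800.00)(80.00) + (10053.10)(80.00) + (2100.00)(173.33) + (-1017.88)(123.00) = 3347048.97 in³
ΣAy_c = (28800.00)(90.00) + (10053.10)(213.95) + (2100.00)(35.00) + (-1017.88)(27.00) = 4788908.05 in³
x_c = 3347048.97 / 39935.22 = 83.81 in
y_c = 4788908.05 / 39935.22 = 119.92 in

x_c = 83.81 in, y_c = 119.92 in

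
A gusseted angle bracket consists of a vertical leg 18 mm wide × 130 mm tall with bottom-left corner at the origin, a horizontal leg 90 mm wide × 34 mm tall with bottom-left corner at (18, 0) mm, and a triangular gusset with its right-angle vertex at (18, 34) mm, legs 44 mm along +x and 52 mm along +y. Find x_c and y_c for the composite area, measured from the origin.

x_c = 38.39 mm, y_c = 40.17 mm

Part | A | x̄ᵢ | ȳᵢ | A·x̄ᵢ | A·ȳᵢ
vertical leg | 2340.00 | 9.00 | 65.00 | 21060.00 | 152100.00
horizontal leg | 3060.00 | 63.00 | 17.00 | 192780.00 | 52020.00
gusset | 1144.00 | 32.67 | 51.33 | 37370.67 | 58725.33
Σ | 6544.00 |  |  | 251210.67 | 262845.33
x_c = 251210.67 / 6544.00 = 38.39 mm
y_c = 262845.33 / 6544.00 = 40.17 mm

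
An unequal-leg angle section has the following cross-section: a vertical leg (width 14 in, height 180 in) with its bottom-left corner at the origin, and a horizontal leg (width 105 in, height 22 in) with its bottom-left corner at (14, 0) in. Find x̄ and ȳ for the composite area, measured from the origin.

x̄ = 35.46 in, ȳ = 52.22 in

Part | A | x̄ᵢ | ȳᵢ | A·x̄ᵢ | A·ȳᵢ
vertical leg | 2520.00 | 7.00 | 90.00 | 17640.00 | 226800.00
horizontal leg | 2310.00 | 66.50 | 11.00 | 153615.00 | 25410.00
Σ | 4830.00 |  |  | 171255.00 | 252210.00
x̄ = 171255.00 / 4830.00 = 35.46 in
ȳ = 252210.00 / 4830.00 = 52.22 in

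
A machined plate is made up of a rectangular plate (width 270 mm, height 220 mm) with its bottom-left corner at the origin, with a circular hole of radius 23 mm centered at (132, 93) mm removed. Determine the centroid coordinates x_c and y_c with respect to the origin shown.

Part | A | x̄ᵢ | ȳᵢ | A·x̄ᵢ | A·ȳᵢ
plate | 59400.00 | 135.00 | 110.00 | 8019000.00 | 6534000.00
hole | -1661.90 | 132.00 | 93.00 | -219371.13 | -154556.93
Σ | 57738.10 |  |  | 7799628.87 | 6379443.07
x_c = 7799628.87 / 57738.10 = 135.09 mm
y_c = 6379443.07 / 57738.10 = 110.49 mm

x_c = 135.09 mm, y_c = 110.49 mm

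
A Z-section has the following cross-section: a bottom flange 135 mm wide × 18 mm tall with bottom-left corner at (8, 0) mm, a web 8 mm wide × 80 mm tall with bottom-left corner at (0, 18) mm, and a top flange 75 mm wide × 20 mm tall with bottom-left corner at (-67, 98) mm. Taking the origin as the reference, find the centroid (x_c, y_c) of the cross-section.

x_c = 31.02 mm, y_c = 48.36 mm

Part | A | x̄ᵢ | ȳᵢ | A·x̄ᵢ | A·ȳᵢ
bottom flange | 2430.00 | 75.50 | 9.00 | 183465.00 | 21870.00
web | 640.00 | 4.00 | 58.00 | 2560.00 | 37120.00
top flange | 1500.00 | -29.50 | 108.00 | -44250.00 | 162000.00
Σ | 4570.00 |  |  | 141775.00 | 220990.00
x_c = 141775.00 / 4570.00 = 31.02 mm
y_c = 220990.00 / 4570.00 = 48.36 mm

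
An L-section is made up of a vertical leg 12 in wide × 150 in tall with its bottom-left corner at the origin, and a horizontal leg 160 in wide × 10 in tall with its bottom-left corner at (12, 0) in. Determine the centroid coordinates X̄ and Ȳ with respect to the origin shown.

X̄ = 46.47 in, Ȳ = 42.06 in

vertical leg: A = 12 × 150 = 1800.00, centroid at (6.00, 75.00).
horizontal leg: A = 160 × 10 = 1600.00, centroid at (92.00, 5.00).
ΣA = 3400.00 in²
ΣAX̄ = (1800.00)(6.00) + (1600.00)(92.00) = 158000.00 in³
ΣAȲ = (1800.00)(75.00) + (1600.00)(5.00) = 143000.00 in³
X̄ = 158000.00 / 3400.00 = 46.47 in
Ȳ = 143000.00 / 3400.00 = 42.06 in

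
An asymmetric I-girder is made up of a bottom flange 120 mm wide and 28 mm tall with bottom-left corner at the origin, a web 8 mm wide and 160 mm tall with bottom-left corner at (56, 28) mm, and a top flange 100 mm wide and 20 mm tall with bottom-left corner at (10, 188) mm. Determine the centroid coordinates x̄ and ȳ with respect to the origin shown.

bottom flange: A = 120 × 28 = 3360.00, centroid at (60.00, 14.00).
web: A = 8 × 160 = 1280.00, centroid at (60.00, 108.00).
top flange: A = 100 × 20 = 2000.00, centroid at (60.00, 198.00).
ΣA = 6640.00 mm²
ΣAx̄ = (3360.00)(60.00) + (1280.00)(60.00) + (2000.00)(60.00) = 398400.00 mm³
ΣAȳ = (3360.00)(14.00) + (1280.00)(108.00) + (2000.00)(198.00) = 581280.00 mm³
x̄ = 398400.00 / 6640.00 = 60.00 mm
ȳ = 581280.00 / 6640.00 = 87.54 mm

x̄ = 60.00 mm, ȳ = 87.54 mm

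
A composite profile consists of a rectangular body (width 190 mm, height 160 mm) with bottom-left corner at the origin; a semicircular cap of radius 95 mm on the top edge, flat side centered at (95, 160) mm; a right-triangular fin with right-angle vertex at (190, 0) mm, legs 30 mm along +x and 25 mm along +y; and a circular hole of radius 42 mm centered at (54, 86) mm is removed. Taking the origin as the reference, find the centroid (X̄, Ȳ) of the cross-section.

X̄ = 101.76 mm, Ȳ = 121.76 mm

rectangular body: A = 190 × 160 = 30400.00, centroid at (95.00, 80.00).
semicircular top: A = ½π·95² = 14176.44, centroid at (95.00, 200.32).
triangular fin: A = ½·30·25 = 375.00, centroid at (200.00, 8.33).
hole: A = −π·42² = -5541.77, centroid at (54.00, 86.00).
ΣA = 39409.67 mm²
ΣAX̄ = (30400.00)(95.00) + (14176.44)(95.00) + (375.00)(200.00) + (-5541.77)(54.00) = 4010505.95 mm³
ΣAȲ = (30400.00)(80.00) + (14176.44)(200.32) + (375.00)(8.33) + (-5541.77)(86.00) = 4798346.06 mm³
X̄ = 4010505.95 / 39409.67 = 101.76 mm
Ȳ = 4798346.06 / 39409.67 = 121.76 mm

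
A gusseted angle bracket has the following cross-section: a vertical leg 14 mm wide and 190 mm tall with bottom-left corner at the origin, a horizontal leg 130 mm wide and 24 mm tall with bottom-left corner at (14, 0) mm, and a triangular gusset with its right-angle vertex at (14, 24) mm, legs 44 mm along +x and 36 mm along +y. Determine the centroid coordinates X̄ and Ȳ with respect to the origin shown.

vertical leg: A = 14 × 190 = 2660.00, centroid at (7.00, 95.00).
horizontal leg: A = 130 × 24 = 3120.00, centroid at (79.00, 12.00).
gusset: A = ½·44·36 = 792.00, centroid at (28.67, 36.00).
ΣA = 6572.00 mm²
ΣAX̄ = (2660.00)(7.00) + (3120.00)(79.00) + (792.00)(28.67) = 287804.00 mm³
ΣAȲ = (2660.00)(95.00) + (3120.00)(12.00) + (792.00)(36.00) = 318652.00 mm³
X̄ = 287804.00 / 6572.00 = 43.79 mm
Ȳ = 318652.00 / 6572.00 = 48.49 mm

X̄ = 43.79 mm, Ȳ = 48.49 mm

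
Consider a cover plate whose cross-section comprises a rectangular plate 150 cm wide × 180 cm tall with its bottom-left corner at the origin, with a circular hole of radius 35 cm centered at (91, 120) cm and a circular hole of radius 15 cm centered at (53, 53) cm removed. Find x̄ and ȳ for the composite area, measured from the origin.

plate: A = 150 × 180 = 27000.00, centroid at (75.00, 90.00).
hole 1: A = −π·35² = -3848.45, centroid at (91.00, 120.00).
hole 2: A = −π·15² = -706.86, centroid at (53.00, 53.00).
ΣA = 22444.69 cm²
ΣAx̄ = (27000.00)(75.00) + (-3848.45)(91.00) + (-706.86)(53.00) = 1637327.47 cm³
ΣAȳ = (27000.00)(90.00) + (-3848.45)(120.00) + (-706.86)(53.00) = 1930722.39 cm³
x̄ = 1637327.47 / 22444.69 = 72.95 cm
ȳ = 1930722.39 / 22444.69 = 86.02 cm

x̄ = 72.95 cm, ȳ = 86.02 cm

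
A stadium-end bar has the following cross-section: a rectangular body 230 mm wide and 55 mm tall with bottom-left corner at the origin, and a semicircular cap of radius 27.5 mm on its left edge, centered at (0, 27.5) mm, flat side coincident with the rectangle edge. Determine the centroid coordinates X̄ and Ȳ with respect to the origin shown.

X̄ = 104.13 mm, Ȳ = 27.50 mm

Part | A | x̄ᵢ | ȳᵢ | A·x̄ᵢ | A·ȳᵢ
rectangular body | 12650.00 | 115.00 | 27.50 | 1454750.00 | 347875.00
semicircular end | 1187.91 | -11.67 | 27.50 | -13864.58 | 32667.65
Σ | 13837.91 |  |  | 1440885.42 | 380542.65
X̄ = 1440885.42 / 13837.91 = 104.13 mm
Ȳ = 380542.65 / 13837.91 = 27.50 mm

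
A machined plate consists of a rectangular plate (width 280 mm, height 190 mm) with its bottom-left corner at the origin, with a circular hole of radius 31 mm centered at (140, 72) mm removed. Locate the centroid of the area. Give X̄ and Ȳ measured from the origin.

X̄ = 140.00 mm, Ȳ = 96.38 mm

plate: A = 280 × 190 = 53200.00, centroid at (140.00, 95.00).
hole: A = −π·31² = -3019.07, centroid at (140.00, 72.00).
ΣA = 50180.93 mm²
ΣAX̄ = (53200.00)(140.00) + (-3019.07)(140.00) = 7025330.12 mm³
ΣAȲ = (53200.00)(95.00) + (-3019.07)(72.00) = 4836626.92 mm³
X̄ = 7025330.12 / 50180.93 = 140.00 mm
Ȳ = 4836626.92 / 50180.93 = 96.38 mm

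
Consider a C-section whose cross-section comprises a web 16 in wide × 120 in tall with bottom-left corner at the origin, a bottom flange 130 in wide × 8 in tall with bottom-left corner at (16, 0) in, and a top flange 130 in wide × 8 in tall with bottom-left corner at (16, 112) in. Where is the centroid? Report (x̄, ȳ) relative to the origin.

x̄ = 45.96 in, ȳ = 60.00 in

web: A = 16 × 120 = 1920.00, centroid at (8.00, 60.00).
bottom flange: A = 130 × 8 = 1040.00, centroid at (81.00, 4.00).
top flange: A = 130 × 8 = 1040.00, centroid at (81.00, 116.00).
ΣA = 4000.00 in², ΣAx̄ = 183840.00 in³, ΣAȳ = 240000.00 in³.
x̄ = 183840.00/4000.00 = 45.96 in; ȳ = 240000.00/4000.00 = 60.00 in.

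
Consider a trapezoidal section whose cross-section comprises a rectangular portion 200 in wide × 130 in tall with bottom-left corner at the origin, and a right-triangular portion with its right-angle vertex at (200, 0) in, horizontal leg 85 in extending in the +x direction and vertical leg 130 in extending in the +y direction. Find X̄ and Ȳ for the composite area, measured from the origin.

X̄ = 122.49 in, Ȳ = 61.20 in

rectangular portion: A = 200 × 130 = 26000.00, centroid at (100.00, 65.00).
triangular portion: A = ½·85·130 = 5525.00, centroid at (228.33, 43.33).
ΣA = 31525.00 in²
ΣAX̄ = (26000.00)(100.00) + (5525.00)(228.33) = 3861541.67 in³
ΣAȲ = (26000.00)(65.00) + (5525.00)(43.33) = 1929416.67 in³
X̄ = 3861541.67 / 31525.00 = 122.49 in
Ȳ = 1929416.67 / 31525.00 = 61.20 in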